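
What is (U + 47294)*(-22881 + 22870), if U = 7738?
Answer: -605352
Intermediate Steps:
(U + 47294)*(-22881 + 22870) = (7738 + 47294)*(-22881 + 22870) = 55032*(-11) = -605352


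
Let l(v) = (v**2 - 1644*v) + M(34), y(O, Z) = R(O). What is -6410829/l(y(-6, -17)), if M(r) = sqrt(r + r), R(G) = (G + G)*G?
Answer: 181400817384/3202654447 + 6410829*sqrt(17)/6405308894 ≈ 56.645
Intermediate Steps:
R(G) = 2*G**2 (R(G) = (2*G)*G = 2*G**2)
M(r) = sqrt(2)*sqrt(r) (M(r) = sqrt(2*r) = sqrt(2)*sqrt(r))
y(O, Z) = 2*O**2
l(v) = v**2 - 1644*v + 2*sqrt(17) (l(v) = (v**2 - 1644*v) + sqrt(2)*sqrt(34) = (v**2 - 1644*v) + 2*sqrt(17) = v**2 - 1644*v + 2*sqrt(17))
-6410829/l(y(-6, -17)) = -6410829/((2*(-6)**2)**2 - 3288*(-6)**2 + 2*sqrt(17)) = -6410829/((2*36)**2 - 3288*36 + 2*sqrt(17)) = -6410829/(72**2 - 1644*72 + 2*sqrt(17)) = -6410829/(5184 - 118368 + 2*sqrt(17)) = -6410829/(-113184 + 2*sqrt(17))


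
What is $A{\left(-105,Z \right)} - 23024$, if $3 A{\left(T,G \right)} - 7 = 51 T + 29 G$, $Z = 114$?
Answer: $- \frac{71114}{3} \approx -23705.0$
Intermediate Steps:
$A{\left(T,G \right)} = \frac{7}{3} + 17 T + \frac{29 G}{3}$ ($A{\left(T,G \right)} = \frac{7}{3} + \frac{51 T + 29 G}{3} = \frac{7}{3} + \frac{29 G + 51 T}{3} = \frac{7}{3} + \left(17 T + \frac{29 G}{3}\right) = \frac{7}{3} + 17 T + \frac{29 G}{3}$)
$A{\left(-105,Z \right)} - 23024 = \left(\frac{7}{3} + 17 \left(-105\right) + \frac{29}{3} \cdot 114\right) - 23024 = \left(\frac{7}{3} - 1785 + 1102\right) - 23024 = - \frac{2042}{3} - 23024 = - \frac{71114}{3}$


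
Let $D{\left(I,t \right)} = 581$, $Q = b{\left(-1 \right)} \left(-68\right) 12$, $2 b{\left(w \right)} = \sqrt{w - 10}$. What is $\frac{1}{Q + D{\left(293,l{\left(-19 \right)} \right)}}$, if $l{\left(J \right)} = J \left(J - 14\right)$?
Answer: $\frac{581}{2168665} + \frac{408 i \sqrt{11}}{2168665} \approx 0.00026791 + 0.00062397 i$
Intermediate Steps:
$b{\left(w \right)} = \frac{\sqrt{-10 + w}}{2}$ ($b{\left(w \right)} = \frac{\sqrt{w - 10}}{2} = \frac{\sqrt{-10 + w}}{2}$)
$l{\left(J \right)} = J \left(-14 + J\right)$
$Q = - 408 i \sqrt{11}$ ($Q = \frac{\sqrt{-10 - 1}}{2} \left(-68\right) 12 = \frac{\sqrt{-11}}{2} \left(-68\right) 12 = \frac{i \sqrt{11}}{2} \left(-68\right) 12 = - 34 i \sqrt{11} \cdot 12 = - 408 i \sqrt{11} \approx - 1353.2 i$)
$\frac{1}{Q + D{\left(293,l{\left(-19 \right)} \right)}} = \frac{1}{- 408 i \sqrt{11} + 581} = \frac{1}{581 - 408 i \sqrt{11}}$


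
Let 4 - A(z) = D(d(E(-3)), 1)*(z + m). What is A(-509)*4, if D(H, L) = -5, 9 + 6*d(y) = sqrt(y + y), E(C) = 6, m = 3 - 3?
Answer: -10164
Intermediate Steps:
m = 0
d(y) = -3/2 + sqrt(2)*sqrt(y)/6 (d(y) = -3/2 + sqrt(y + y)/6 = -3/2 + sqrt(2*y)/6 = -3/2 + (sqrt(2)*sqrt(y))/6 = -3/2 + sqrt(2)*sqrt(y)/6)
A(z) = 4 + 5*z (A(z) = 4 - (-5)*(z + 0) = 4 - (-5)*z = 4 + 5*z)
A(-509)*4 = (4 + 5*(-509))*4 = (4 - 2545)*4 = -2541*4 = -10164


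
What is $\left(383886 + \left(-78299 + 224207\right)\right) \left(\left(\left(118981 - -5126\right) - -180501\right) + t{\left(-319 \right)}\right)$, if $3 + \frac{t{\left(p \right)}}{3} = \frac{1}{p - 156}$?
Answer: $\frac{76652991648468}{475} \approx 1.6137 \cdot 10^{11}$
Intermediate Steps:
$t{\left(p \right)} = -9 + \frac{3}{-156 + p}$ ($t{\left(p \right)} = -9 + \frac{3}{p - 156} = -9 + \frac{3}{-156 + p}$)
$\left(383886 + \left(-78299 + 224207\right)\right) \left(\left(\left(118981 - -5126\right) - -180501\right) + t{\left(-319 \right)}\right) = \left(383886 + \left(-78299 + 224207\right)\right) \left(\left(\left(118981 - -5126\right) - -180501\right) + \frac{3 \left(469 - -957\right)}{-156 - 319}\right) = \left(383886 + 145908\right) \left(\left(\left(118981 + 5126\right) + 180501\right) + \frac{3 \left(469 + 957\right)}{-475}\right) = 529794 \left(\left(124107 + 180501\right) + 3 \left(- \frac{1}{475}\right) 1426\right) = 529794 \left(304608 - \frac{4278}{475}\right) = 529794 \cdot \frac{144684522}{475} = \frac{76652991648468}{475}$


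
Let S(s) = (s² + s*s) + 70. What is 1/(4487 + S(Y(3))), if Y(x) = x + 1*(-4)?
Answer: 1/4559 ≈ 0.00021935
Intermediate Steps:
Y(x) = -4 + x (Y(x) = x - 4 = -4 + x)
S(s) = 70 + 2*s² (S(s) = (s² + s²) + 70 = 2*s² + 70 = 70 + 2*s²)
1/(4487 + S(Y(3))) = 1/(4487 + (70 + 2*(-4 + 3)²)) = 1/(4487 + (70 + 2*(-1)²)) = 1/(4487 + (70 + 2*1)) = 1/(4487 + (70 + 2)) = 1/(4487 + 72) = 1/4559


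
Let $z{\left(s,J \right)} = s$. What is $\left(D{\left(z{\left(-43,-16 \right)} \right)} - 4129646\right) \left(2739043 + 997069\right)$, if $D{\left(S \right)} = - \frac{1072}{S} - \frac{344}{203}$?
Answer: $- \frac{134677411800396320}{8729} \approx -1.5429 \cdot 10^{13}$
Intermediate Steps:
$D{\left(S \right)} = - \frac{344}{203} - \frac{1072}{S}$ ($D{\left(S \right)} = - \frac{1072}{S} - \frac{344}{203} = - \frac{344}{203} - \frac{1072}{S}$)
$\left(D{\left(z{\left(-43,-16 \right)} \right)} - 4129646\right) \left(2739043 + 997069\right) = \left(\left(- \frac{344}{203} - \frac{1072}{-43}\right) - 4129646\right) \left(2739043 + 997069\right) = \left(\left(- \frac{344}{203} - - \frac{1072}{43}\right) - 4129646\right) 3736112 = \left(\left(- \frac{344}{203} + \frac{1072}{43}\right) - 4129646\right) 3736112 = \left(\frac{202824}{8729} - 4129646\right) 3736112 = \left(- \frac{36047477110}{8729}\right) 3736112 = - \frac{134677411800396320}{8729}$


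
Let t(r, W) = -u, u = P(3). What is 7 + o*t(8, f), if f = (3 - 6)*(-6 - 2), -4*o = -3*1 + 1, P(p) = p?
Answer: 11/2 ≈ 5.5000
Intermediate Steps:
u = 3
o = 1/2 (o = -(-3*1 + 1)/4 = -(-3 + 1)/4 = -1/4*(-2) = 1/2 ≈ 0.50000)
f = 24 (f = -3*(-8) = 24)
t(r, W) = -3 (t(r, W) = -1*3 = -3)
7 + o*t(8, f) = 7 + (1/2)*(-3) = 7 - 3/2 = 11/2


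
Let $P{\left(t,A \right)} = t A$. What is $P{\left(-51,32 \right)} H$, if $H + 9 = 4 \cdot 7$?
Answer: $-31008$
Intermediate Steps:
$H = 19$ ($H = -9 + 4 \cdot 7 = -9 + 28 = 19$)
$P{\left(t,A \right)} = A t$
$P{\left(-51,32 \right)} H = 32 \left(-51\right) 19 = \left(-1632\right) 19 = -31008$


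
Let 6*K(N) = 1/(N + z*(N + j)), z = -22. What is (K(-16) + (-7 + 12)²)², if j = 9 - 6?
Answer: 1640331001/2624400 ≈ 625.03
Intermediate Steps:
j = 3
K(N) = 1/(6*(-66 - 21*N)) (K(N) = 1/(6*(N - 22*(N + 3))) = 1/(6*(N - 22*(3 + N))) = 1/(6*(N + (-66 - 22*N))) = 1/(6*(-66 - 21*N)))
(K(-16) + (-7 + 12)²)² = (1/(18*(-22 - 7*(-16))) + (-7 + 12)²)² = (1/(18*(-22 + 112)) + 5²)² = ((1/18)/90 + 25)² = ((1/18)*(1/90) + 25)² = (1/1620 + 25)² = (40501/1620)² = 1640331001/2624400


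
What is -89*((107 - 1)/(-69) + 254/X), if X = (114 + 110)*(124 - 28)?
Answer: 11183829/82432 ≈ 135.67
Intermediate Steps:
X = 21504 (X = 224*96 = 21504)
-89*((107 - 1)/(-69) + 254/X) = -89*((107 - 1)/(-69) + 254/21504) = -89*(106*(-1/69) + 254*(1/21504)) = -89*(-106/69 + 127/10752) = -89*(-125661/82432) = 11183829/82432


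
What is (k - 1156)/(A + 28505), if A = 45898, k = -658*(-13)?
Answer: 822/8267 ≈ 0.099432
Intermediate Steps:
k = 8554
(k - 1156)/(A + 28505) = (8554 - 1156)/(45898 + 28505) = 7398/74403 = 7398*(1/74403) = 822/8267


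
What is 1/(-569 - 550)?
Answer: -1/1119 ≈ -0.00089366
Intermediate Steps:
1/(-569 - 550) = 1/(-1119) = -1/1119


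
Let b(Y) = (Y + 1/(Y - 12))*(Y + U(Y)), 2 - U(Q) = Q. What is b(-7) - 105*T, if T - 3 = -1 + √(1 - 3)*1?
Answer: -4258/19 - 105*I*√2 ≈ -224.11 - 148.49*I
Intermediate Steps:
T = 2 + I*√2 (T = 3 + (-1 + √(1 - 3)*1) = 3 + (-1 + √(-2)*1) = 3 + (-1 + (I*√2)*1) = 3 + (-1 + I*√2) = 2 + I*√2 ≈ 2.0 + 1.4142*I)
U(Q) = 2 - Q
b(Y) = 2*Y + 2/(-12 + Y) (b(Y) = (Y + 1/(Y - 12))*(Y + (2 - Y)) = (Y + 1/(-12 + Y))*2 = 2*Y + 2/(-12 + Y))
b(-7) - 105*T = 2*(1 + (-7)² - 12*(-7))/(-12 - 7) - 105*(2 + I*√2) = 2*(1 + 49 + 84)/(-19) + (-210 - 105*I*√2) = 2*(-1/19)*134 + (-210 - 105*I*√2) = -268/19 + (-210 - 105*I*√2) = -4258/19 - 105*I*√2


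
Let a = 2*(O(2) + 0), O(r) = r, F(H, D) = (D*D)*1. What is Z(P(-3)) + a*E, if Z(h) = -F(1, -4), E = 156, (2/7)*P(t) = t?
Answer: 608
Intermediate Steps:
P(t) = 7*t/2
F(H, D) = D² (F(H, D) = D²*1 = D²)
Z(h) = -16 (Z(h) = -1*(-4)² = -1*16 = -16)
a = 4 (a = 2*(2 + 0) = 2*2 = 4)
Z(P(-3)) + a*E = -16 + 4*156 = -16 + 624 = 608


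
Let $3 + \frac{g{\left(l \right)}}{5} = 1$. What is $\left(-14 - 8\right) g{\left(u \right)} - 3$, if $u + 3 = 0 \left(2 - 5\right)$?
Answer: $217$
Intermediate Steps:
$u = -3$ ($u = -3 + 0 \left(2 - 5\right) = -3 + 0 \left(-3\right) = -3 + 0 = -3$)
$g{\left(l \right)} = -10$ ($g{\left(l \right)} = -15 + 5 \cdot 1 = -15 + 5 = -10$)
$\left(-14 - 8\right) g{\left(u \right)} - 3 = \left(-14 - 8\right) \left(-10\right) - 3 = \left(-22\right) \left(-10\right) - 3 = 220 - 3 = 217$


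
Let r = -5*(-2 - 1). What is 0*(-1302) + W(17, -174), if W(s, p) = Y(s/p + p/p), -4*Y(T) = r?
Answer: -15/4 ≈ -3.7500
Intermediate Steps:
r = 15 (r = -5*(-3) = 15)
Y(T) = -15/4 (Y(T) = -1/4*15 = -15/4)
W(s, p) = -15/4
0*(-1302) + W(17, -174) = 0*(-1302) - 15/4 = 0 - 15/4 = -15/4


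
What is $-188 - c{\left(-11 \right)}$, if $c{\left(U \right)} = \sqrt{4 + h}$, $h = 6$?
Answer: $-188 - \sqrt{10} \approx -191.16$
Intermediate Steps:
$c{\left(U \right)} = \sqrt{10}$ ($c{\left(U \right)} = \sqrt{4 + 6} = \sqrt{10}$)
$-188 - c{\left(-11 \right)} = -188 - \sqrt{10}$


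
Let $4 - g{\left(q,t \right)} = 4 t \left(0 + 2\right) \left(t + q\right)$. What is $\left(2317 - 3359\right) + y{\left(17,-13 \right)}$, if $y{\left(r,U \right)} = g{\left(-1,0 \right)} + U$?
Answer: $-1051$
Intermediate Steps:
$g{\left(q,t \right)} = 4 - 4 t \left(2 q + 2 t\right)$ ($g{\left(q,t \right)} = 4 - 4 t \left(0 + 2\right) \left(t + q\right) = 4 - 4 t 2 \left(q + t\right) = 4 - 4 t \left(2 q + 2 t\right)$)
$y{\left(r,U \right)} = 4 + U$ ($y{\left(r,U \right)} = \left(4 - 8 \cdot 0^{2} - \left(-8\right) 0\right) + U = \left(4 - 0 + 0\right) + U = \left(4 + 0 + 0\right) + U = 4 + U$)
$\left(2317 - 3359\right) + y{\left(17,-13 \right)} = \left(2317 - 3359\right) + \left(4 - 13\right) = -1042 - 9 = -1051$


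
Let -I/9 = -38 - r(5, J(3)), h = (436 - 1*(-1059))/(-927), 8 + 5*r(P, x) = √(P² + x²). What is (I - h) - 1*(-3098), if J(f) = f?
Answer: 15885131/4635 + 9*√34/5 ≈ 3437.7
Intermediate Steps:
r(P, x) = -8/5 + √(P² + x²)/5
h = -1495/927 (h = (436 + 1059)*(-1/927) = 1495*(-1/927) = -1495/927 ≈ -1.6127)
I = 1638/5 + 9*√34/5 (I = -9*(-38 - (-8/5 + √(5² + 3²)/5)) = -9*(-38 - (-8/5 + √(25 + 9)/5)) = -9*(-38 - (-8/5 + √34/5)) = -9*(-38 + (8/5 - √34/5)) = -9*(-182/5 - √34/5) = 1638/5 + 9*√34/5 ≈ 338.10)
(I - h) - 1*(-3098) = ((1638/5 + 9*√34/5) - 1*(-1495/927)) - 1*(-3098) = ((1638/5 + 9*√34/5) + 1495/927) + 3098 = (1525901/4635 + 9*√34/5) + 3098 = 15885131/4635 + 9*√34/5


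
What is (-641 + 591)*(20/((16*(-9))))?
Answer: 125/18 ≈ 6.9444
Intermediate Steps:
(-641 + 591)*(20/((16*(-9)))) = -1000/(-144) = -1000*(-1)/144 = -50*(-5/36) = 125/18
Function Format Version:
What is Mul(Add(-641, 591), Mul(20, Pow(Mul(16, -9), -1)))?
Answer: Rational(125, 18) ≈ 6.9444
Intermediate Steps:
Mul(Add(-641, 591), Mul(20, Pow(Mul(16, -9), -1))) = Mul(-50, Mul(20, Pow(-144, -1))) = Mul(-50, Mul(20, Rational(-1, 144))) = Mul(-50, Rational(-5, 36)) = Rational(125, 18)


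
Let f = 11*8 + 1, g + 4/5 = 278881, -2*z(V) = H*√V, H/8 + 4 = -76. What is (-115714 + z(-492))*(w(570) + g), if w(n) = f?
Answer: -161403210044/5 + 178540288*I*√123 ≈ -3.2281e+10 + 1.9801e+9*I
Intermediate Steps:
H = -640 (H = -32 + 8*(-76) = -32 - 608 = -640)
z(V) = 320*√V (z(V) = -(-320)*√V = 320*√V)
g = 1394401/5 (g = -⅘ + 278881 = 1394401/5 ≈ 2.7888e+5)
f = 89 (f = 88 + 1 = 89)
w(n) = 89
(-115714 + z(-492))*(w(570) + g) = (-115714 + 320*√(-492))*(89 + 1394401/5) = (-115714 + 320*(2*I*√123))*(1394846/5) = (-115714 + 640*I*√123)*(1394846/5) = -161403210044/5 + 178540288*I*√123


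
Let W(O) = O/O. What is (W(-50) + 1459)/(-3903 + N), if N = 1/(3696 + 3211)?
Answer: -504211/1347901 ≈ -0.37407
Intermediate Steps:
W(O) = 1
N = 1/6907 ≈ 0.00014478
(W(-50) + 1459)/(-3903 + N) = (1 + 1459)/(-3903 + 1/6907) = 1460/(-26958020/6907) = 1460*(-6907/26958020) = -504211/1347901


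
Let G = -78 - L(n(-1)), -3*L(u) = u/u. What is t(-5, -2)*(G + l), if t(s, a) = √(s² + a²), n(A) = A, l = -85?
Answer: -488*√29/3 ≈ -875.99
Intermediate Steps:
L(u) = -⅓ (L(u) = -u/(3*u) = -⅓*1 = -⅓)
t(s, a) = √(a² + s²)
G = -233/3 (G = -78 - 1*(-⅓) = -78 + ⅓ = -233/3 ≈ -77.667)
t(-5, -2)*(G + l) = √((-2)² + (-5)²)*(-233/3 - 85) = √(4 + 25)*(-488/3) = √29*(-488/3) = -488*√29/3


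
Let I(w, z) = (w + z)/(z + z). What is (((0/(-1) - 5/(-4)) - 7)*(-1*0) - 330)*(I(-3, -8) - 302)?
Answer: 795465/8 ≈ 99433.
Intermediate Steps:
I(w, z) = (w + z)/(2*z) (I(w, z) = (w + z)/((2*z)) = (w + z)*(1/(2*z)) = (w + z)/(2*z))
(((0/(-1) - 5/(-4)) - 7)*(-1*0) - 330)*(I(-3, -8) - 302) = (((0/(-1) - 5/(-4)) - 7)*(-1*0) - 330)*((½)*(-3 - 8)/(-8) - 302) = (((0*(-1) - 5*(-¼)) - 7)*0 - 330)*((½)*(-⅛)*(-11) - 302) = (((0 + 5/4) - 7)*0 - 330)*(11/16 - 302) = ((5/4 - 7)*0 - 330)*(-4821/16) = (-23/4*0 - 330)*(-4821/16) = (0 - 330)*(-4821/16) = -330*(-4821/16) = 795465/8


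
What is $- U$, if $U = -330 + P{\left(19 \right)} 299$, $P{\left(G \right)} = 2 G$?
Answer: $-11032$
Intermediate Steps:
$U = 11032$ ($U = -330 + 2 \cdot 19 \cdot 299 = -330 + 38 \cdot 299 = -330 + 11362 = 11032$)
$- U = \left(-1\right) 11032 = -11032$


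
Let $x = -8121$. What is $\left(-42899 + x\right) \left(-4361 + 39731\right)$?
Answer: $-1804577400$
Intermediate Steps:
$\left(-42899 + x\right) \left(-4361 + 39731\right) = \left(-42899 - 8121\right) \left(-4361 + 39731\right) = \left(-51020\right) 35370 = -1804577400$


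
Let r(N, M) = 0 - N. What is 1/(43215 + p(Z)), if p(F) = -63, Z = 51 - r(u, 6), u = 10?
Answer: 1/43152 ≈ 2.3174e-5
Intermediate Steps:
r(N, M) = -N
Z = 61 (Z = 51 - (-1)*10 = 51 - 1*(-10) = 51 + 10 = 61)
1/(43215 + p(Z)) = 1/(43215 - 63) = 1/43152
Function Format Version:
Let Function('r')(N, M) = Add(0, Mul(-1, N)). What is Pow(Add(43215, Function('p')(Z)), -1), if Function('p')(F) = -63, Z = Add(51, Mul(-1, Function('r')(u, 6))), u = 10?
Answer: Rational(1, 43152) ≈ 2.3174e-5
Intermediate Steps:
Function('r')(N, M) = Mul(-1, N)
Z = 61 (Z = Add(51, Mul(-1, Mul(-1, 10))) = Add(51, Mul(-1, -10)) = Add(51, 10) = 61)
Pow(Add(43215, Function('p')(Z)), -1) = Pow(Add(43215, -63), -1) = Pow(43152, -1) = Rational(1, 43152)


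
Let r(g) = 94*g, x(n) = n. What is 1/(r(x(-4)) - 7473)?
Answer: -1/7849 ≈ -0.00012740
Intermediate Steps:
1/(r(x(-4)) - 7473) = 1/(94*(-4) - 7473) = 1/(-376 - 7473) = 1/(-7849) = -1/7849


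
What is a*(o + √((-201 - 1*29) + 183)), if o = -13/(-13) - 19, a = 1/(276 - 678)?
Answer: 3/67 - I*√47/402 ≈ 0.044776 - 0.017054*I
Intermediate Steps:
a = -1/402 (a = 1/(-402) = -1/402 ≈ -0.0024876)
o = -18 (o = -13*(-1/13) - 19 = 1 - 19 = -18)
a*(o + √((-201 - 1*29) + 183)) = -(-18 + √((-201 - 1*29) + 183))/402 = -(-18 + √((-201 - 29) + 183))/402 = -(-18 + √(-230 + 183))/402 = -(-18 + √(-47))/402 = -(-18 + I*√47)/402 = 3/67 - I*√47/402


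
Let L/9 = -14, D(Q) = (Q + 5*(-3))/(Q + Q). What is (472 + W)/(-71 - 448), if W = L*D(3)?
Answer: -724/519 ≈ -1.3950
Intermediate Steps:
D(Q) = (-15 + Q)/(2*Q) (D(Q) = (Q - 15)/((2*Q)) = (-15 + Q)*(1/(2*Q)) = (-15 + Q)/(2*Q))
L = -126 (L = 9*(-14) = -126)
W = 252 (W = -63*(-15 + 3)/3 = -63*(-12)/3 = -126*(-2) = 252)
(472 + W)/(-71 - 448) = (472 + 252)/(-71 - 448) = 724/(-519) = 724*(-1/519) = -724/519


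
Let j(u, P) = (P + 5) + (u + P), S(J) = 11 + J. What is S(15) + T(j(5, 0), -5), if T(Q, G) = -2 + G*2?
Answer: 14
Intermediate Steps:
j(u, P) = 5 + u + 2*P (j(u, P) = (5 + P) + (P + u) = 5 + u + 2*P)
T(Q, G) = -2 + 2*G
S(15) + T(j(5, 0), -5) = (11 + 15) + (-2 + 2*(-5)) = 26 + (-2 - 10) = 26 - 12 = 14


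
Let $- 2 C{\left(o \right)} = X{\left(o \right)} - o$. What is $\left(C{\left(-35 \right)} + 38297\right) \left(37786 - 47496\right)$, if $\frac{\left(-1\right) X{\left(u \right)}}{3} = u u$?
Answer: $-389536070$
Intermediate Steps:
$X{\left(u \right)} = - 3 u^{2}$ ($X{\left(u \right)} = - 3 u u = - 3 u^{2}$)
$C{\left(o \right)} = \frac{o}{2} + \frac{3 o^{2}}{2}$ ($C{\left(o \right)} = - \frac{- 3 o^{2} - o}{2} = - \frac{- o - 3 o^{2}}{2} = \frac{o}{2} + \frac{3 o^{2}}{2}$)
$\left(C{\left(-35 \right)} + 38297\right) \left(37786 - 47496\right) = \left(\frac{1}{2} \left(-35\right) \left(1 + 3 \left(-35\right)\right) + 38297\right) \left(37786 - 47496\right) = \left(\frac{1}{2} \left(-35\right) \left(1 - 105\right) + 38297\right) \left(-9710\right) = \left(\frac{1}{2} \left(-35\right) \left(-104\right) + 38297\right) \left(-9710\right) = \left(1820 + 38297\right) \left(-9710\right) = 40117 \left(-9710\right) = -389536070$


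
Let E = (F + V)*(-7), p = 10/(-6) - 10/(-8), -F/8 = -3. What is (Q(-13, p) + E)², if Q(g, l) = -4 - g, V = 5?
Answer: 37636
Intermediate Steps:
F = 24 (F = -8*(-3) = 24)
p = -5/12 (p = 10*(-⅙) - 10*(-⅛) = -5/3 + 5/4 = -5/12 ≈ -0.41667)
E = -203 (E = (24 + 5)*(-7) = 29*(-7) = -203)
(Q(-13, p) + E)² = ((-4 - 1*(-13)) - 203)² = ((-4 + 13) - 203)² = (9 - 203)² = (-194)² = 37636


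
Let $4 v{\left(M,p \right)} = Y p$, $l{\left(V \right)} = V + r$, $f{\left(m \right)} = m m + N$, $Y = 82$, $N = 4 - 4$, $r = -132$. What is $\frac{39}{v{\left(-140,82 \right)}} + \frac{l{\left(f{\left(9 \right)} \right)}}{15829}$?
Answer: $\frac{531600}{26608549} \approx 0.019979$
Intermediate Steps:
$N = 0$ ($N = 4 - 4 = 0$)
$f{\left(m \right)} = m^{2}$ ($f{\left(m \right)} = m m + 0 = m^{2} + 0 = m^{2}$)
$l{\left(V \right)} = -132 + V$ ($l{\left(V \right)} = V - 132 = -132 + V$)
$v{\left(M,p \right)} = \frac{41 p}{2}$ ($v{\left(M,p \right)} = \frac{82 p}{4} = \frac{41 p}{2}$)
$\frac{39}{v{\left(-140,82 \right)}} + \frac{l{\left(f{\left(9 \right)} \right)}}{15829} = \frac{39}{\frac{41}{2} \cdot 82} + \frac{-132 + 9^{2}}{15829} = \frac{39}{1681} + \left(-132 + 81\right) \frac{1}{15829} = 39 \cdot \frac{1}{1681} - \frac{51}{15829} = \frac{39}{1681} - \frac{51}{15829} = \frac{531600}{26608549}$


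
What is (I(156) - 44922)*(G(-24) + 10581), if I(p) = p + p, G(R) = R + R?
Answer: -469877130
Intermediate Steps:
G(R) = 2*R
I(p) = 2*p
(I(156) - 44922)*(G(-24) + 10581) = (2*156 - 44922)*(2*(-24) + 10581) = (312 - 44922)*(-48 + 10581) = -44610*10533 = -469877130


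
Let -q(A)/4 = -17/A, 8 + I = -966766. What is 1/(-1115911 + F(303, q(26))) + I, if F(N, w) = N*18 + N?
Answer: -1073268023197/1110154 ≈ -9.6677e+5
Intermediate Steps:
I = -966774 (I = -8 - 966766 = -966774)
q(A) = 68/A (q(A) = -(-68)/A = 68/A)
F(N, w) = 19*N (F(N, w) = 18*N + N = 19*N)
1/(-1115911 + F(303, q(26))) + I = 1/(-1115911 + 19*303) - 966774 = 1/(-1115911 + 5757) - 966774 = 1/(-1110154) - 966774 = -1/1110154 - 966774 = -1073268023197/1110154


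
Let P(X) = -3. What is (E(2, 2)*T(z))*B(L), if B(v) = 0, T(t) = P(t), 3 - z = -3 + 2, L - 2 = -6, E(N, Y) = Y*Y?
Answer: 0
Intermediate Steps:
E(N, Y) = Y**2
L = -4 (L = 2 - 6 = -4)
z = 4 (z = 3 - (-3 + 2) = 3 - 1*(-1) = 3 + 1 = 4)
T(t) = -3
(E(2, 2)*T(z))*B(L) = (2**2*(-3))*0 = (4*(-3))*0 = -12*0 = 0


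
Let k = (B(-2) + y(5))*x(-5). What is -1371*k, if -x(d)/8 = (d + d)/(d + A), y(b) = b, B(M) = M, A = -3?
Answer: 41130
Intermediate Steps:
x(d) = -16*d/(-3 + d) (x(d) = -8*(d + d)/(d - 3) = -8*2*d/(-3 + d) = -16*d/(-3 + d))
k = -30 (k = (-2 + 5)*(-16*(-5)/(-3 - 5)) = 3*(-16*(-5)/(-8)) = 3*(-16*(-5)*(-⅛)) = 3*(-10) = -30)
-1371*k = -1371*(-30) = 41130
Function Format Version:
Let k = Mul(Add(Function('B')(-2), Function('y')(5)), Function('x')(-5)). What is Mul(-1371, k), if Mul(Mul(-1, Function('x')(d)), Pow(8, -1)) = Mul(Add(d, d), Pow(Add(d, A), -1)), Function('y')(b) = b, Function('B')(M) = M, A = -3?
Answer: 41130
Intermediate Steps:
Function('x')(d) = Mul(-16, d, Pow(Add(-3, d), -1)) (Function('x')(d) = Mul(-8, Mul(Add(d, d), Pow(Add(d, -3), -1))) = Mul(-8, Mul(Mul(2, d), Pow(Add(-3, d), -1))) = Mul(-8, Mul(2, d, Pow(Add(-3, d), -1))) = Mul(-16, d, Pow(Add(-3, d), -1)))
k = -30 (k = Mul(Add(-2, 5), Mul(-16, -5, Pow(Add(-3, -5), -1))) = Mul(3, Mul(-16, -5, Pow(-8, -1))) = Mul(3, Mul(-16, -5, Rational(-1, 8))) = Mul(3, -10) = -30)
Mul(-1371, k) = Mul(-1371, -30) = 41130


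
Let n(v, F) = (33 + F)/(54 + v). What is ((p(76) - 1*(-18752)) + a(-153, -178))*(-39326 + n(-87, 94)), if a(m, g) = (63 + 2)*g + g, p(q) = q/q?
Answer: -3030561475/11 ≈ -2.7551e+8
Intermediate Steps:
p(q) = 1
a(m, g) = 66*g (a(m, g) = 65*g + g = 66*g)
n(v, F) = (33 + F)/(54 + v)
((p(76) - 1*(-18752)) + a(-153, -178))*(-39326 + n(-87, 94)) = ((1 - 1*(-18752)) + 66*(-178))*(-39326 + (33 + 94)/(54 - 87)) = ((1 + 18752) - 11748)*(-39326 + 127/(-33)) = (18753 - 11748)*(-39326 - 1/33*127) = 7005*(-39326 - 127/33) = 7005*(-1297885/33) = -3030561475/11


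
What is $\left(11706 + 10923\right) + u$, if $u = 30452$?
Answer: $53081$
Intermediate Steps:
$\left(11706 + 10923\right) + u = \left(11706 + 10923\right) + 30452 = 22629 + 30452 = 53081$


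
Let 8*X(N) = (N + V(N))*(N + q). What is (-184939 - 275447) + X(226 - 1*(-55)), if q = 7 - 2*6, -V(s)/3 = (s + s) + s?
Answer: -537942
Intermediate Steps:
V(s) = -9*s (V(s) = -3*((s + s) + s) = -3*(2*s + s) = -9*s)
q = -5 (q = 7 - 12 = -5)
X(N) = -N*(-5 + N) (X(N) = ((N - 9*N)*(N - 5))/8 = ((-8*N)*(-5 + N))/8 = (-8*N*(-5 + N))/8 = -N*(-5 + N))
(-184939 - 275447) + X(226 - 1*(-55)) = (-184939 - 275447) + (226 - 1*(-55))*(5 - (226 - 1*(-55))) = -460386 + (226 + 55)*(5 - (226 + 55)) = -460386 + 281*(5 - 1*281) = -460386 + 281*(5 - 281) = -460386 + 281*(-276) = -460386 - 77556 = -537942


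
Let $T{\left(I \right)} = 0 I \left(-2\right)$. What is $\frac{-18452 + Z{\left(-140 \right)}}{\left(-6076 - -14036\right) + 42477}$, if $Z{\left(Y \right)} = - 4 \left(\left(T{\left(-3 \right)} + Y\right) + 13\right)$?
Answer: $- \frac{17944}{50437} \approx -0.35577$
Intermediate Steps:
$T{\left(I \right)} = 0$ ($T{\left(I \right)} = 0 \left(-2\right) = 0$)
$Z{\left(Y \right)} = -52 - 4 Y$ ($Z{\left(Y \right)} = - 4 \left(\left(0 + Y\right) + 13\right) = - 4 \left(Y + 13\right) = - 4 \left(13 + Y\right) = -52 - 4 Y$)
$\frac{-18452 + Z{\left(-140 \right)}}{\left(-6076 - -14036\right) + 42477} = \frac{-18452 - -508}{\left(-6076 - -14036\right) + 42477} = \frac{-18452 + \left(-52 + 560\right)}{\left(-6076 + 14036\right) + 42477} = \frac{-18452 + 508}{7960 + 42477} = - \frac{17944}{50437}$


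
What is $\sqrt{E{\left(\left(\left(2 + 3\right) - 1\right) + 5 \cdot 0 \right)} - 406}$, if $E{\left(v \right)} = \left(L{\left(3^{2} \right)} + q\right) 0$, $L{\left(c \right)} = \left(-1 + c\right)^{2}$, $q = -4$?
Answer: $i \sqrt{406} \approx 20.149 i$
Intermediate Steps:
$E{\left(v \right)} = 0$ ($E{\left(v \right)} = \left(\left(-1 + 3^{2}\right)^{2} - 4\right) 0 = \left(\left(-1 + 9\right)^{2} - 4\right) 0 = \left(8^{2} - 4\right) 0 = \left(64 - 4\right) 0 = 60 \cdot 0 = 0$)
$\sqrt{E{\left(\left(\left(2 + 3\right) - 1\right) + 5 \cdot 0 \right)} - 406} = \sqrt{0 - 406} = \sqrt{-406} = i \sqrt{406}$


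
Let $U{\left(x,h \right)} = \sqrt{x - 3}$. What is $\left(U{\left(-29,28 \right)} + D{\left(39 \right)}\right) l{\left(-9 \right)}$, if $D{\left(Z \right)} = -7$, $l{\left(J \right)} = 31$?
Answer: $-217 + 124 i \sqrt{2} \approx -217.0 + 175.36 i$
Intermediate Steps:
$U{\left(x,h \right)} = \sqrt{-3 + x}$
$\left(U{\left(-29,28 \right)} + D{\left(39 \right)}\right) l{\left(-9 \right)} = \left(\sqrt{-3 - 29} - 7\right) 31 = \left(\sqrt{-32} - 7\right) 31 = \left(4 i \sqrt{2} - 7\right) 31 = \left(-7 + 4 i \sqrt{2}\right) 31 = -217 + 124 i \sqrt{2}$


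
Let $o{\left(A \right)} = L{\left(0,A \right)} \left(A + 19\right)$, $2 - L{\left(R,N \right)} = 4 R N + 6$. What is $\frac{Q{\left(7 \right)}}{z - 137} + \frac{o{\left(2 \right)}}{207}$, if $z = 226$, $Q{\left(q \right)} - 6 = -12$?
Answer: $- \frac{2906}{6141} \approx -0.47321$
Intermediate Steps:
$L{\left(R,N \right)} = -4 - 4 N R$ ($L{\left(R,N \right)} = 2 - \left(4 R N + 6\right) = 2 - \left(4 N R + 6\right) = 2 - \left(6 + 4 N R\right) = -4 - 4 N R$)
$Q{\left(q \right)} = -6$ ($Q{\left(q \right)} = 6 - 12 = -6$)
$o{\left(A \right)} = -76 - 4 A$ ($o{\left(A \right)} = \left(-4 - 4 A 0\right) \left(A + 19\right) = \left(-4 + 0\right) \left(19 + A\right) = - 4 \left(19 + A\right) = -76 - 4 A$)
$\frac{Q{\left(7 \right)}}{z - 137} + \frac{o{\left(2 \right)}}{207} = - \frac{6}{226 - 137} + \frac{-76 - 8}{207} = - \frac{6}{226 - 137} + \left(-76 - 8\right) \frac{1}{207} = - \frac{6}{89} - \frac{28}{69} = - \frac{2906}{6141}$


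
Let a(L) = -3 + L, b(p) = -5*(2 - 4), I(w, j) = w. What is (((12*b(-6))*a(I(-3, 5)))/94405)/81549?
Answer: -16/171080741 ≈ -9.3523e-8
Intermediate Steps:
b(p) = 10 (b(p) = -5*(-2) = 10)
(((12*b(-6))*a(I(-3, 5)))/94405)/81549 = (((12*10)*(-3 - 3))/94405)/81549 = ((120*(-6))*(1/94405))*(1/81549) = -720*1/94405*(1/81549) = -144/18881*1/81549 = -16/171080741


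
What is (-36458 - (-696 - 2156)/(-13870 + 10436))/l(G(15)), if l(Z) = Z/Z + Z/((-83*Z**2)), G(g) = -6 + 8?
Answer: -314896024/8585 ≈ -36680.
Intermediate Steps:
G(g) = 2
l(Z) = 1 - 1/(83*Z) (l(Z) = 1 + Z*(-1/(83*Z**2)) = 1 - 1/(83*Z))
(-36458 - (-696 - 2156)/(-13870 + 10436))/l(G(15)) = (-36458 - (-696 - 2156)/(-13870 + 10436))/(((-1/83 + 2)/2)) = (-36458 - (-2852)/(-3434))/(((1/2)*(165/83))) = (-36458 - (-2852)*(-1)/3434)/(165/166) = (-36458 - 1*1426/1717)*(166/165) = (-36458 - 1426/1717)*(166/165) = -62599812/1717*166/165 = -314896024/8585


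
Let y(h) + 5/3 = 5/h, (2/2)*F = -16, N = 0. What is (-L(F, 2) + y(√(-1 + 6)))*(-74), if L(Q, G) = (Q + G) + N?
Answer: -2738/3 - 74*√5 ≈ -1078.1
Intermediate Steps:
F = -16
L(Q, G) = G + Q (L(Q, G) = (Q + G) + 0 = (G + Q) + 0 = G + Q)
y(h) = -5/3 + 5/h
(-L(F, 2) + y(√(-1 + 6)))*(-74) = (-(2 - 16) + (-5/3 + 5/(√(-1 + 6))))*(-74) = (-1*(-14) + (-5/3 + 5/(√5)))*(-74) = (14 + (-5/3 + 5*(√5/5)))*(-74) = (14 + (-5/3 + √5))*(-74) = (37/3 + √5)*(-74) = -2738/3 - 74*√5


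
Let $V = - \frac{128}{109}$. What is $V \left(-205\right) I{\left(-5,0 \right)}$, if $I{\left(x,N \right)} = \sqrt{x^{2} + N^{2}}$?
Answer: $\frac{131200}{109} \approx 1203.7$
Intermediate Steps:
$V = - \frac{128}{109}$ ($V = \left(-128\right) \frac{1}{109} = - \frac{128}{109} \approx -1.1743$)
$I{\left(x,N \right)} = \sqrt{N^{2} + x^{2}}$
$V \left(-205\right) I{\left(-5,0 \right)} = \left(- \frac{128}{109}\right) \left(-205\right) \sqrt{0^{2} + \left(-5\right)^{2}} = \frac{26240 \sqrt{0 + 25}}{109} = \frac{26240 \sqrt{25}}{109} = \frac{26240}{109} \cdot 5 = \frac{131200}{109}$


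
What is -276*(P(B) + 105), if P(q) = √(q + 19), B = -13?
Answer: -28980 - 276*√6 ≈ -29656.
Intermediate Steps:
P(q) = √(19 + q)
-276*(P(B) + 105) = -276*(√(19 - 13) + 105) = -276*(√6 + 105) = -276*(105 + √6) = -28980 - 276*√6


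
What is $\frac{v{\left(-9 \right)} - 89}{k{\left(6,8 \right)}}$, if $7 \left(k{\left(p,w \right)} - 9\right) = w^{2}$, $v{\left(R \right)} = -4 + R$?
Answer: $- \frac{714}{127} \approx -5.622$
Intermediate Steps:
$k{\left(p,w \right)} = 9 + \frac{w^{2}}{7}$
$\frac{v{\left(-9 \right)} - 89}{k{\left(6,8 \right)}} = \frac{\left(-4 - 9\right) - 89}{9 + \frac{8^{2}}{7}} = \frac{-13 - 89}{9 + \frac{1}{7} \cdot 64} = - \frac{102}{9 + \frac{64}{7}} = - \frac{102}{\frac{127}{7}} = \left(-102\right) \frac{7}{127} = - \frac{714}{127}$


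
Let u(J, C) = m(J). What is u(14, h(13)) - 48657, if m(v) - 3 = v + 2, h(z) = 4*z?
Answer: -48638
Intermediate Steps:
m(v) = 5 + v (m(v) = 3 + (v + 2) = 3 + (2 + v) = 5 + v)
u(J, C) = 5 + J
u(14, h(13)) - 48657 = (5 + 14) - 48657 = 19 - 48657 = -48638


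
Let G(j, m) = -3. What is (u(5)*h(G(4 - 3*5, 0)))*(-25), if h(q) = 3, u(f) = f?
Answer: -375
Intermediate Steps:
(u(5)*h(G(4 - 3*5, 0)))*(-25) = (5*3)*(-25) = 15*(-25) = -375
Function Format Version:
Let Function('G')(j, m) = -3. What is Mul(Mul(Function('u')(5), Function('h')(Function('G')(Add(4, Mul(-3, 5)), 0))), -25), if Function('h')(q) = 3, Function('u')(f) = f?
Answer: -375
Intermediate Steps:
Mul(Mul(Function('u')(5), Function('h')(Function('G')(Add(4, Mul(-3, 5)), 0))), -25) = Mul(Mul(5, 3), -25) = Mul(15, -25) = -375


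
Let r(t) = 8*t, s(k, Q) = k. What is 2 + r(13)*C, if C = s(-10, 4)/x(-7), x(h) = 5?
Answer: -206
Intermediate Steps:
C = -2 (C = -10/5 = -10*⅕ = -2)
2 + r(13)*C = 2 + (8*13)*(-2) = 2 + 104*(-2) = 2 - 208 = -206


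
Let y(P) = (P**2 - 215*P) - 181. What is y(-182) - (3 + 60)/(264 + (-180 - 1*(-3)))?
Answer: 2090096/29 ≈ 72072.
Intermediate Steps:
y(P) = -181 + P**2 - 215*P
y(-182) - (3 + 60)/(264 + (-180 - 1*(-3))) = (-181 + (-182)**2 - 215*(-182)) - (3 + 60)/(264 + (-180 - 1*(-3))) = (-181 + 33124 + 39130) - 63/(264 + (-180 + 3)) = 72073 - 63/(264 - 177) = 72073 - 63/87 = 72073 - 1*21/29 = 72073 - 21/29 = 2090096/29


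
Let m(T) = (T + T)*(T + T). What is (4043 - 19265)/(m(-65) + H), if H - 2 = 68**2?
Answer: -7611/10763 ≈ -0.70714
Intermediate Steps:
m(T) = 4*T**2 (m(T) = (2*T)*(2*T) = 4*T**2)
H = 4626 (H = 2 + 68**2 = 2 + 4624 = 4626)
(4043 - 19265)/(m(-65) + H) = (4043 - 19265)/(4*(-65)**2 + 4626) = -15222/(4*4225 + 4626) = -15222/(16900 + 4626) = -15222/21526 = -15222*1/21526 = -7611/10763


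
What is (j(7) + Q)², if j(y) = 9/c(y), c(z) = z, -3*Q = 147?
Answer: 111556/49 ≈ 2276.7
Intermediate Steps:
Q = -49 (Q = -⅓*147 = -49)
j(y) = 9/y
(j(7) + Q)² = (9/7 - 49)² = (-334/7)² = 111556/49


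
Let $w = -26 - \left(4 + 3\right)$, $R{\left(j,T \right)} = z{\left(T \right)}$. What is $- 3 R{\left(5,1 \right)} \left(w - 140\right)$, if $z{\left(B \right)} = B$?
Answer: $519$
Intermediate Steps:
$R{\left(j,T \right)} = T$
$w = -33$ ($w = -26 - 7 = -33$)
$- 3 R{\left(5,1 \right)} \left(w - 140\right) = \left(-3\right) 1 \left(-33 - 140\right) = \left(-3\right) \left(-173\right) = 519$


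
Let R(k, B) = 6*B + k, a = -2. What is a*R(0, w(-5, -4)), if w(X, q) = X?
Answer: 60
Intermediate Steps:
R(k, B) = k + 6*B
a*R(0, w(-5, -4)) = -2*(0 + 6*(-5)) = -2*(0 - 30) = -2*(-30) = 60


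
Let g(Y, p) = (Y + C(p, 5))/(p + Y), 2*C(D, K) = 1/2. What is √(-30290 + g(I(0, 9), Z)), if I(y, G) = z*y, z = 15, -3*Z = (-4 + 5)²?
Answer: I*√121163/2 ≈ 174.04*I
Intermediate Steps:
C(D, K) = ¼ (C(D, K) = (1/2)/2 = (1*(½))/2 = (½)*(½) = ¼)
Z = -⅓ (Z = -(-4 + 5)²/3 = -⅓*1² = -⅓*1 = -⅓ ≈ -0.33333)
I(y, G) = 15*y
g(Y, p) = (¼ + Y)/(Y + p) (g(Y, p) = (Y + ¼)/(p + Y) = (¼ + Y)/(Y + p))
√(-30290 + g(I(0, 9), Z)) = √(-30290 + (¼ + 15*0)/(15*0 - ⅓)) = √(-30290 + (¼ + 0)/(0 - ⅓)) = √(-30290 + (¼)/(-⅓)) = √(-30290 - 3*¼) = √(-30290 - ¾) = √(-121163/4) = I*√121163/2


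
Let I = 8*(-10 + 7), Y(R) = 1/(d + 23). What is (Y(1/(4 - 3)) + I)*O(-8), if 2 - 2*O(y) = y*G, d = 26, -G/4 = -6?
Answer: -113975/49 ≈ -2326.0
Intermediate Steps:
G = 24 (G = -4*(-6) = 24)
Y(R) = 1/49 (Y(R) = 1/(26 + 23) = 1/49)
I = -24 (I = 8*(-3) = -24)
O(y) = 1 - 12*y (O(y) = 1 - y*24/2 = 1 - 12*y)
(Y(1/(4 - 3)) + I)*O(-8) = (1/49 - 24)*(1 - 12*(-8)) = -1175*(1 + 96)/49 = -1175/49*97 = -113975/49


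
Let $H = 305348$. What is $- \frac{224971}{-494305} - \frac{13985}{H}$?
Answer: $\frac{61781589483}{150935043140} \approx 0.40933$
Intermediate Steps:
$- \frac{224971}{-494305} - \frac{13985}{H} = - \frac{224971}{-494305} - \frac{13985}{305348} = \left(-224971\right) \left(- \frac{1}{494305}\right) - \frac{13985}{305348} = \frac{224971}{494305} - \frac{13985}{305348} = \frac{61781589483}{150935043140}$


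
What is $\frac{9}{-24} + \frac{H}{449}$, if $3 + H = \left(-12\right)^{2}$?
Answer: $- \frac{219}{3592} \approx -0.060969$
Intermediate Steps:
$H = 141$ ($H = -3 + \left(-12\right)^{2} = -3 + 144 = 141$)
$\frac{9}{-24} + \frac{H}{449} = \frac{9}{-24} + \frac{141}{449} = 9 \left(- \frac{1}{24}\right) + 141 \cdot \frac{1}{449} = - \frac{3}{8} + \frac{141}{449} = - \frac{219}{3592}$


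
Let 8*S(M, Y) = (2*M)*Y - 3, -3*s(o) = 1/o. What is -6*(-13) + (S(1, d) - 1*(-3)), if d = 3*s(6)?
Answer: 967/12 ≈ 80.583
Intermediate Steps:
s(o) = -1/(3*o)
d = -1/6 (d = 3*(-1/3/6) = 3*(-1/3*1/6) = 3*(-1/18) = -1/6 ≈ -0.16667)
S(M, Y) = -3/8 + M*Y/4 (S(M, Y) = ((2*M)*Y - 3)/8 = (2*M*Y - 3)/8 = (-3 + 2*M*Y)/8 = -3/8 + M*Y/4)
-6*(-13) + (S(1, d) - 1*(-3)) = -6*(-13) + ((-3/8 + (1/4)*1*(-1/6)) - 1*(-3)) = 78 + ((-3/8 - 1/24) + 3) = 78 + (-5/12 + 3) = 78 + 31/12 = 967/12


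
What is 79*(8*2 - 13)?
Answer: 237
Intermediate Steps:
79*(8*2 - 13) = 79*(16 - 13) = 79*3 = 237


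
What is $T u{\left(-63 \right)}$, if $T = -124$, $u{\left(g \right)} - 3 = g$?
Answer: $7440$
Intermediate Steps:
$u{\left(g \right)} = 3 + g$
$T u{\left(-63 \right)} = - 124 \left(3 - 63\right) = \left(-124\right) \left(-60\right) = 7440$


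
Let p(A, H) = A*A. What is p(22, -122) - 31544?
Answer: -31060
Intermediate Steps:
p(A, H) = A²
p(22, -122) - 31544 = 22² - 31544 = 484 - 31544 = -31060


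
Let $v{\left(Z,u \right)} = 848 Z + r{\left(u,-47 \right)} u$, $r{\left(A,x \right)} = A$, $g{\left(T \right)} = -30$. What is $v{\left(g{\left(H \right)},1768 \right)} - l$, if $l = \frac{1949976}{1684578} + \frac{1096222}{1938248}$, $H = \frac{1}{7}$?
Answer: $\frac{120513702329220973}{38870594516} \approx 3.1004 \cdot 10^{6}$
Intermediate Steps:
$H = \frac{1}{7} \approx 0.14286$
$v{\left(Z,u \right)} = u^{2} + 848 Z$ ($v{\left(Z,u \right)} = 848 Z + u u = 848 Z + u^{2} = u^{2} + 848 Z$)
$l = \frac{66978673171}{38870594516}$ ($l = 1949976 \cdot \frac{1}{1684578} + 1096222 \cdot \frac{1}{1938248} = \frac{46428}{40109} + \frac{548111}{969124} = \frac{66978673171}{38870594516} \approx 1.7231$)
$v{\left(g{\left(H \right)},1768 \right)} - l = \left(1768^{2} + 848 \left(-30\right)\right) - \frac{66978673171}{38870594516} = \left(3125824 - 25440\right) - \frac{66978673171}{38870594516} = 3100384 - \frac{66978673171}{38870594516} = \frac{120513702329220973}{38870594516}$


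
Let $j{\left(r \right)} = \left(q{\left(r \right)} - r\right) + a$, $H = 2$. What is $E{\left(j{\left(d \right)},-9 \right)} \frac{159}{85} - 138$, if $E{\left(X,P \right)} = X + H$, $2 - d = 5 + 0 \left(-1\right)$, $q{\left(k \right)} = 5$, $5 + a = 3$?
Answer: $- \frac{10458}{85} \approx -123.04$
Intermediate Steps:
$a = -2$ ($a = -5 + 3 = -2$)
$d = -3$ ($d = 2 - \left(5 + 0 \left(-1\right)\right) = 2 - \left(5 + 0\right) = 2 - 5 = -3$)
$j{\left(r \right)} = 3 - r$ ($j{\left(r \right)} = \left(5 - r\right) - 2 = 3 - r$)
$E{\left(X,P \right)} = 2 + X$ ($E{\left(X,P \right)} = X + 2 = 2 + X$)
$E{\left(j{\left(d \right)},-9 \right)} \frac{159}{85} - 138 = \left(2 + \left(3 - -3\right)\right) \frac{159}{85} - 138 = \left(2 + \left(3 + 3\right)\right) 159 \cdot \frac{1}{85} - 138 = \left(2 + 6\right) \frac{159}{85} - 138 = 8 \cdot \frac{159}{85} - 138 = \frac{1272}{85} - 138 = - \frac{10458}{85}$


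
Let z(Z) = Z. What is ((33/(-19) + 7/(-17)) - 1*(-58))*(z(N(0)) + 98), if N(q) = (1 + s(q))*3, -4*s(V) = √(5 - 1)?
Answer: 1794980/323 ≈ 5557.2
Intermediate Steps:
s(V) = -½ (s(V) = -√(5 - 1)/4 = -√4/4 = -¼*2 = -½)
N(q) = 3/2 (N(q) = (1 - ½)*3 = (½)*3 = 3/2)
((33/(-19) + 7/(-17)) - 1*(-58))*(z(N(0)) + 98) = ((33/(-19) + 7/(-17)) - 1*(-58))*(3/2 + 98) = ((33*(-1/19) + 7*(-1/17)) + 58)*(199/2) = ((-33/19 - 7/17) + 58)*(199/2) = (-694/323 + 58)*(199/2) = (18040/323)*(199/2) = 1794980/323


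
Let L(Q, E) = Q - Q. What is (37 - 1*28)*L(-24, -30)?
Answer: 0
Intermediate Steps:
L(Q, E) = 0
(37 - 1*28)*L(-24, -30) = (37 - 1*28)*0 = (37 - 28)*0 = 9*0 = 0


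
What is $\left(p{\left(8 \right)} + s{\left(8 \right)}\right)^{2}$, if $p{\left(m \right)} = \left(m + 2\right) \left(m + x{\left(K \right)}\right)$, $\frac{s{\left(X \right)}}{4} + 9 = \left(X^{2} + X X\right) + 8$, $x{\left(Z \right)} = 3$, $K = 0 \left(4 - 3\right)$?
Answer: $381924$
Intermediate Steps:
$K = 0$ ($K = 0 \cdot 1 = 0$)
$s{\left(X \right)} = -4 + 8 X^{2}$ ($s{\left(X \right)} = -36 + 4 \left(\left(X^{2} + X X\right) + 8\right) = -36 + 4 \left(\left(X^{2} + X^{2}\right) + 8\right) = -36 + 4 \left(2 X^{2} + 8\right) = -36 + 4 \left(8 + 2 X^{2}\right) = -36 + \left(32 + 8 X^{2}\right) = -4 + 8 X^{2}$)
$p{\left(m \right)} = \left(2 + m\right) \left(3 + m\right)$ ($p{\left(m \right)} = \left(m + 2\right) \left(m + 3\right) = \left(2 + m\right) \left(3 + m\right)$)
$\left(p{\left(8 \right)} + s{\left(8 \right)}\right)^{2} = \left(\left(6 + 8^{2} + 5 \cdot 8\right) - \left(4 - 8 \cdot 8^{2}\right)\right)^{2} = \left(\left(6 + 64 + 40\right) + \left(-4 + 8 \cdot 64\right)\right)^{2} = \left(110 + \left(-4 + 512\right)\right)^{2} = \left(110 + 508\right)^{2} = 618^{2} = 381924$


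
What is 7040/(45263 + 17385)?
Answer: 880/7831 ≈ 0.11237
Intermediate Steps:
7040/(45263 + 17385) = 7040/62648 = 7040*(1/62648) = 880/7831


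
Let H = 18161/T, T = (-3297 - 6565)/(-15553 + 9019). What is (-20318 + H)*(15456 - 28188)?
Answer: 520179495972/4931 ≈ 1.0549e+8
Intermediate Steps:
T = 4931/3267 (T = -9862/(-6534) = -9862*(-1/6534) = 4931/3267 ≈ 1.5093)
H = 59331987/4931 (H = 18161/(4931/3267) = 18161*(3267/4931) = 59331987/4931 ≈ 12032.)
(-20318 + H)*(15456 - 28188) = (-20318 + 59331987/4931)*(15456 - 28188) = -40856071/4931*(-12732) = 520179495972/4931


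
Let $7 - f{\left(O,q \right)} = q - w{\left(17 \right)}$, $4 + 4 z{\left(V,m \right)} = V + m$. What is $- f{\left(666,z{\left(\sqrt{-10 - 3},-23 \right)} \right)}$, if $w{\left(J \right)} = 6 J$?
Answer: $- \frac{463}{4} + \frac{i \sqrt{13}}{4} \approx -115.75 + 0.90139 i$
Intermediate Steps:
$z{\left(V,m \right)} = -1 + \frac{V}{4} + \frac{m}{4}$ ($z{\left(V,m \right)} = -1 + \frac{V + m}{4} = -1 + \left(\frac{V}{4} + \frac{m}{4}\right) = -1 + \frac{V}{4} + \frac{m}{4}$)
$f{\left(O,q \right)} = 109 - q$ ($f{\left(O,q \right)} = 7 - \left(q - 6 \cdot 17\right) = 7 - \left(q - 102\right) = 7 - \left(-102 + q\right) = 109 - q$)
$- f{\left(666,z{\left(\sqrt{-10 - 3},-23 \right)} \right)} = - (109 - \left(-1 + \frac{\sqrt{-10 - 3}}{4} + \frac{1}{4} \left(-23\right)\right)) = - (109 - \left(-1 + \frac{\sqrt{-13}}{4} - \frac{23}{4}\right)) = - (109 - \left(-1 + \frac{i \sqrt{13}}{4} - \frac{23}{4}\right)) = - (109 - \left(- \frac{27}{4} + \frac{i \sqrt{13}}{4}\right)) = - (109 + \left(\frac{27}{4} - \frac{i \sqrt{13}}{4}\right)) = - (\frac{463}{4} - \frac{i \sqrt{13}}{4}) = - \frac{463}{4} + \frac{i \sqrt{13}}{4}$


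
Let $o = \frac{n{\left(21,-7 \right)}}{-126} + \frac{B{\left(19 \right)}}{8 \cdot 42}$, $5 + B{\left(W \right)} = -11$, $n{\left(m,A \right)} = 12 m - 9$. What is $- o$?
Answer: $\frac{83}{42} \approx 1.9762$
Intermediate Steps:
$n{\left(m,A \right)} = -9 + 12 m$
$B{\left(W \right)} = -16$ ($B{\left(W \right)} = -5 - 11 = -16$)
$o = - \frac{83}{42}$ ($o = \frac{-9 + 12 \cdot 21}{-126} - \frac{16}{8 \cdot 42} = \left(-9 + 252\right) \left(- \frac{1}{126}\right) - \frac{16}{336} = 243 \left(- \frac{1}{126}\right) - \frac{1}{21} = - \frac{27}{14} - \frac{1}{21} = - \frac{83}{42} \approx -1.9762$)
$- o = \left(-1\right) \left(- \frac{83}{42}\right) = \frac{83}{42}$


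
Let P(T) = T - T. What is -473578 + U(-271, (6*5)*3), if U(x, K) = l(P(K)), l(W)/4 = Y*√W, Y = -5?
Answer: -473578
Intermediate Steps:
P(T) = 0
l(W) = -20*√W (l(W) = 4*(-5*√W) = -20*√W)
U(x, K) = 0 (U(x, K) = -20*√0 = -20*0 = 0)
-473578 + U(-271, (6*5)*3) = -473578 + 0 = -473578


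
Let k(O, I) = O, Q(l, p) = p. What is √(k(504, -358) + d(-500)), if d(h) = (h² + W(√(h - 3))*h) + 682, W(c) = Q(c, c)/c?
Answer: 3*√27854 ≈ 500.69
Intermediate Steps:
W(c) = 1 (W(c) = c/c = 1)
d(h) = 682 + h + h² (d(h) = (h² + 1*h) + 682 = (h² + h) + 682 = (h + h²) + 682 = 682 + h + h²)
√(k(504, -358) + d(-500)) = √(504 + (682 - 500 + (-500)²)) = √(504 + (682 - 500 + 250000)) = √(504 + 250182) = √250686 = 3*√27854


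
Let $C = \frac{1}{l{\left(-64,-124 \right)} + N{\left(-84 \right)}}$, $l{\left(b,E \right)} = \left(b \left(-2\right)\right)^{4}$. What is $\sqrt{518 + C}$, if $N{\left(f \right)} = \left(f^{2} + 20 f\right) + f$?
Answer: $\frac{3 \sqrt{1036869595195293995}}{134220374} \approx 22.76$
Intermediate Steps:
$l{\left(b,E \right)} = 16 b^{4}$ ($l{\left(b,E \right)} = \left(- 2 b\right)^{4} = 16 b^{4}$)
$N{\left(f \right)} = f^{2} + 21 f$
$C = \frac{1}{268440748}$ ($C = \frac{1}{16 \left(-64\right)^{4} - 84 \left(21 - 84\right)} = \frac{1}{16 \cdot 16777216 - -5292} = \frac{1}{268435456 + 5292} = \frac{1}{268440748} \approx 3.7252 \cdot 10^{-9}$)
$\sqrt{518 + C} = \sqrt{518 + \frac{1}{268440748}} = \sqrt{\frac{139052307465}{268440748}} = \frac{3 \sqrt{1036869595195293995}}{134220374}$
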